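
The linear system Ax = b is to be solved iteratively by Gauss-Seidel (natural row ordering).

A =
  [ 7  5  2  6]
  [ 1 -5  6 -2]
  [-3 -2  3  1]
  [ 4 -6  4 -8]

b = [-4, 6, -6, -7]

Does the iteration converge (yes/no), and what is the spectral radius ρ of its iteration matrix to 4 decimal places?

no, ρ = 1.1781

Let D = diag(7, -5, 3, -8); L, U the strict triangles.
GS T = -(D+L)⁻¹U: row 0 first, T[0,2] = -(2)/(7) = -0.2857; later rows by forward substitution.
  T[0,:] = [+0.0000  -0.7143  -0.2857  -0.8571]
  T[1,:] = [+0.0000  -0.1429  +1.1429  -0.5714]
  T[2,:] = [+0.0000  -0.8095  +0.4762  -1.5714]
  T[3,:] = [+0.0000  -0.6548  -0.7619  -0.7857]
|λ(T)| sorted: 1.1781, 0.8658, 0.1401, 0.0000.
ρ = 1.1781; 1.1781 > 1: divergent.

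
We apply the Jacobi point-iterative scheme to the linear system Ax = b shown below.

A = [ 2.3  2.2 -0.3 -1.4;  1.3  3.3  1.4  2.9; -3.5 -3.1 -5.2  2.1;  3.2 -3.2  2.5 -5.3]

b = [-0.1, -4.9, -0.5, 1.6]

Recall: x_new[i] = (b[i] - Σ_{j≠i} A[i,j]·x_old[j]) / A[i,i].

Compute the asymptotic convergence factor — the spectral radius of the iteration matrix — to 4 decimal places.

Write A = D+L+U with D = diag(2.3, 3.3, -5.2, -5.3).
Jacobi T = -D⁻¹(L+U): T[0,1] = -(2.2)/(2.3) = -0.9565; T[0,0] = 0.
  T[0,:] = [+0.0000  -0.9565  +0.1304  +0.6087]
  T[1,:] = [-0.3939  +0.0000  -0.4242  -0.8788]
  T[2,:] = [-0.6731  -0.5962  +0.0000  +0.4038]
  T[3,:] = [+0.6038  -0.6038  +0.4717  +0.0000]
|roots of det(T-λI)|: 1.3864, 0.8552, 0.8552, 0.2661.
ρ(T) = max|λ| = 1.3864; 1.3864 > 1 ⇒ diverges.

1.3864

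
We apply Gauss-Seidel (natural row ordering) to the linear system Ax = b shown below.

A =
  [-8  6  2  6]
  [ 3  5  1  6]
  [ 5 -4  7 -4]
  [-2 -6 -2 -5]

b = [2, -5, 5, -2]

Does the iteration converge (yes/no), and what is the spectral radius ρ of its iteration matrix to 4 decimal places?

no, ρ = 1.5258

Write A = D+L+U with D = diag(-8, 5, 7, -5).
Gauss-Seidel: T = -(D+L)⁻¹U, row 0 first, T[0,3] = -(6)/(-8) = +0.7500; later rows by forward substitution.
  T[0,:] = [+0.0000  +0.7500  +0.2500  +0.7500]
  T[1,:] = [+0.0000  -0.4500  -0.3500  -1.6500]
  T[2,:] = [+0.0000  -0.7929  -0.3786  -0.9071]
  T[3,:] = [+0.0000  +0.5571  +0.4714  +2.0429]
|λ(T)| sorted: 1.5258, 0.1981, 0.1134, 0.0000.
spectral radius ρ = 1.5258; 1.5258 > 1, so it fails to converge.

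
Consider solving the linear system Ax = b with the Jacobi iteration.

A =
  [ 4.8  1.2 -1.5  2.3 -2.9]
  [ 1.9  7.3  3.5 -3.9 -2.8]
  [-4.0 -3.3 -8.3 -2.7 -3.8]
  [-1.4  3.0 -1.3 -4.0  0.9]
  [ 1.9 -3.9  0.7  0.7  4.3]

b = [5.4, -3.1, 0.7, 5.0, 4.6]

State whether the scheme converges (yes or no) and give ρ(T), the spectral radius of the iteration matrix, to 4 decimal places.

A = D + L + U where D = diag(4.8, 7.3, -8.3, -4, 4.3).
Jacobi T = -D⁻¹(L+U): T[3,0] = -(-1.4)/(-4) = -0.3500; T[3,3] = 0.
  T[0,:] = [+0.0000, -0.2500, +0.3125, -0.4792, +0.6042]
  T[1,:] = [-0.2603, +0.0000, -0.4795, +0.5342, +0.3836]
  T[2,:] = [-0.4819, -0.3976, +0.0000, -0.3253, -0.4578]
  T[3,:] = [-0.3500, +0.7500, -0.3250, +0.0000, +0.2250]
  T[4,:] = [-0.4419, +0.9070, -0.1628, -0.1628, +0.0000]
moduli |λ_i(T)| = 1.2813, 0.7848, 0.5483, 0.5483, 0.1581.
ρ = 1.2813; 1.2813 > 1, so it fails to converge.

no, ρ = 1.2813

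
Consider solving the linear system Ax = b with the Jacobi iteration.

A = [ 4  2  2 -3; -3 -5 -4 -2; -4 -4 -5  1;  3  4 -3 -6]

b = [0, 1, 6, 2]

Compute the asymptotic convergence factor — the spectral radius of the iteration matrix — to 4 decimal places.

1.4008

Split A = D + L + U, D = diag(4, -5, -5, -6).
Jacobi T = -D⁻¹(L+U): T[3,2] = -(-3)/(-6) = -0.5000; T[3,3] = 0.
  T[0,:] = [+0.0000  -0.5000  -0.5000  +0.7500]
  T[1,:] = [-0.6000  +0.0000  -0.8000  -0.4000]
  T[2,:] = [-0.8000  -0.8000  +0.0000  +0.2000]
  T[3,:] = [+0.5000  +0.6667  -0.5000  +0.0000]
eigenvalue magnitudes: 1.4008, 0.6703, 0.4609, 0.2696.
ρ(T) = max|λ| = 1.4008; 1.4008 > 1 ⇒ diverges.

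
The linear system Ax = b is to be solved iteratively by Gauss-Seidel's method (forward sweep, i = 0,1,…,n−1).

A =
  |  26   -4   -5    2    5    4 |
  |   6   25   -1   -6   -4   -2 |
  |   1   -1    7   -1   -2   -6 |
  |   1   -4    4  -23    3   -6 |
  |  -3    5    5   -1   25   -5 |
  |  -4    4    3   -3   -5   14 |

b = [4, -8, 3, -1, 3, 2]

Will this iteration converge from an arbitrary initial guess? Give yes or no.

Let D = diag(26, 25, 7, -23, 25, 14); L, U the strict triangles.
Gauss-Seidel: T = -(D+L)⁻¹U, row 0 first, T[0,2] = -(-5)/(26) = +0.1923; later rows by forward substitution.
  T[0,:] = [+0.0000, +0.1538, +0.1923, -0.0769, -0.1923, -0.1538]
  T[1,:] = [+0.0000, -0.0369, -0.0062, +0.2585, +0.2062, +0.1169]
  T[2,:] = [+0.0000, -0.0273, -0.0284, +0.1908, +0.3426, +0.8958]
  T[3,:] = [+0.0000, +0.0084, +0.0045, -0.0151, +0.1458, -0.1321]
  T[4,:] = [+0.0000, +0.0316, +0.0302, -0.0997, -0.1270, -0.0263]
  T[5,:] = [+0.0000, +0.0734, +0.0745, -0.1755, -0.2014, -0.3070]
moduli |λ_i(T)| = 0.5687, 0.1384, 0.0915, 0.0915, 0.0099, 0.0000.
ρ = 0.5687; 0.5687 < 1: convergent.

yes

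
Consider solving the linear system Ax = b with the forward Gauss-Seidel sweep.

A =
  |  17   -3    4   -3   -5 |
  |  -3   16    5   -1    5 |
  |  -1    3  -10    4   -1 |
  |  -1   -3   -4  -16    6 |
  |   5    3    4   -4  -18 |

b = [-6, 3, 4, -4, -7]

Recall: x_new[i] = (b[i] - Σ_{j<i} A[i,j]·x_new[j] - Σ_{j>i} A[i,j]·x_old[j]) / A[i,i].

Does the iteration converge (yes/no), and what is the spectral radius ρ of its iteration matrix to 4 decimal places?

yes, ρ = 0.5578

Write A = D+L+U with D = diag(17, 16, -10, -16, -18).
T_GS = -(D+L)⁻¹U: row 0 first, T[0,1] = -(-3)/(17) = +0.1765; later rows by forward substitution.
  T[0,:] = [+0.0000  +0.1765  -0.2353  +0.1765  +0.2941]
  T[1,:] = [+0.0000  +0.0331  -0.3566  +0.0956  -0.2574]
  T[2,:] = [+0.0000  -0.0077  -0.0835  +0.4110  -0.2066]
  T[3,:] = [+0.0000  -0.0153  +0.1024  -0.1317  +0.4565]
  T[4,:] = [+0.0000  +0.0562  -0.1661  +0.1856  -0.1086]
|roots of det(T-λI)|: 0.5578, 0.2282, 0.2282, 0.0791, 0.0000.
spectral radius ρ = 0.5578; 0.5578 < 1, so it converges for any x₀.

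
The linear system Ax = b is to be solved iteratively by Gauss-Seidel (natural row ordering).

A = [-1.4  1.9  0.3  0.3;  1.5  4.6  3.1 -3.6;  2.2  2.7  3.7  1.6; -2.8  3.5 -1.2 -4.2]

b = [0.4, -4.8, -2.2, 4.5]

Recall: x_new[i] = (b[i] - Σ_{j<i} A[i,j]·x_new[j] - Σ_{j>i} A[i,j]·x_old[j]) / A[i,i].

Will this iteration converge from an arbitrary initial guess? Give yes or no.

no

Split A = D + L + U, D = diag(-1.4, 4.6, 3.7, -4.2).
Gauss-Seidel: T = -(D+L)⁻¹U, row 0 first, T[0,3] = -(0.3)/(-1.4) = +0.2143; later rows by forward substitution.
  T[0,:] = [+0.0000, +1.3571, +0.2143, +0.2143]
  T[1,:] = [+0.0000, -0.4425, -0.7438, +0.7127]
  T[2,:] = [+0.0000, -0.4840, +0.4154, -1.0799]
  T[3,:] = [+0.0000, -1.1353, -0.8814, +0.7596]
moduli |λ_i(T)| = 1.1483, 0.7303, 0.3144, 0.0000.
ρ = 1.1483; 1.1483 > 1, so it fails to converge.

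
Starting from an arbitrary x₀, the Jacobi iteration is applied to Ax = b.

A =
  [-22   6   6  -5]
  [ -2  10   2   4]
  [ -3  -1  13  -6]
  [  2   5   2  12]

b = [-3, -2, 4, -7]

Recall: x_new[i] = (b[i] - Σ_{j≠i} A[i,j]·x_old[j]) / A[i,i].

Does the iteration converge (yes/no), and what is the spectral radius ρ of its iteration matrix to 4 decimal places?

yes, ρ = 0.5523

Let D = diag(-22, 10, 13, 12); L, U the strict triangles.
Jacobi T = -D⁻¹(L+U): T[2,1] = -(-1)/(13) = +0.0769; T[2,2] = 0.
  T[0,:] = [+0.0000 +0.2727 +0.2727 -0.2273]
  T[1,:] = [+0.2000 +0.0000 -0.2000 -0.4000]
  T[2,:] = [+0.2308 +0.0769 +0.0000 +0.4615]
  T[3,:] = [-0.1667 -0.4167 -0.1667 +0.0000]
|roots of det(T-λI)|: 0.5523, 0.3940, 0.3940, 0.1190.
spectral radius ρ = 0.5523; 0.5523 < 1: convergent.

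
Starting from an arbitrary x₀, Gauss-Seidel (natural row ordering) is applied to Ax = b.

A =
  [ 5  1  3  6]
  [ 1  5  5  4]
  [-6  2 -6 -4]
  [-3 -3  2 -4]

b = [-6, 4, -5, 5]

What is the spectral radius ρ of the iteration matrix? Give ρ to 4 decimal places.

Let D = diag(5, 5, -6, -4); L, U the strict triangles.
T_GS = -(D+L)⁻¹U: row 0 first, T[0,1] = -(1)/(5) = -0.2000; later rows by forward substitution.
  T[0,:] = [+0.0000, -0.2000, -0.6000, -1.2000]
  T[1,:] = [+0.0000, +0.0400, -0.8800, -0.5600]
  T[2,:] = [+0.0000, +0.2133, +0.3067, +0.3467]
  T[3,:] = [+0.0000, +0.2267, +1.2633, +1.4933]
eigenvalue magnitudes: 1.6279, 0.2478, 0.2478, 0.0000.
spectral radius ρ = 1.6279; 1.6279 > 1 ⇒ diverges.

1.6279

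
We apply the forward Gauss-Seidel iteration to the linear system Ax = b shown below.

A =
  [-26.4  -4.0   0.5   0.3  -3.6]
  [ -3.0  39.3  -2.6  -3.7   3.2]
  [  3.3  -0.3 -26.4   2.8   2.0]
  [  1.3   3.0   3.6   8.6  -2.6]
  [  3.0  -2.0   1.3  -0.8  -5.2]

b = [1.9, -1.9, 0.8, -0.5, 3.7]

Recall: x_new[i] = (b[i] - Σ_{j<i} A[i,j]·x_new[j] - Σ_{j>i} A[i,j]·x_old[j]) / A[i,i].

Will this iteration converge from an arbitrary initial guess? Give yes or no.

Write A = D+L+U with D = diag(-26.4, 39.3, -26.4, 8.6, -5.2).
Gauss-Seidel: T = -(D+L)⁻¹U, row 0 first, T[0,1] = -(-4)/(-26.4) = -0.1515; later rows by forward substitution.
  T[0,:] = [+0.0000  -0.1515  +0.0189  +0.0114  -0.1364]
  T[1,:] = [+0.0000  -0.0116  +0.0676  +0.0950  -0.0918]
  T[2,:] = [+0.0000  -0.0188  +0.0016  +0.1064  +0.0598]
  T[3,:] = [+0.0000  +0.0348  -0.0271  -0.0794  +0.3300]
  T[4,:] = [+0.0000  -0.0930  -0.0105  +0.0088  -0.0792]
moduli |λ_i(T)| = 0.2228, 0.1252, 0.1252, 0.0531, 0.0000.
ρ(T) = max|λ| = 0.2228; 0.2228 < 1, so it converges for any x₀.

yes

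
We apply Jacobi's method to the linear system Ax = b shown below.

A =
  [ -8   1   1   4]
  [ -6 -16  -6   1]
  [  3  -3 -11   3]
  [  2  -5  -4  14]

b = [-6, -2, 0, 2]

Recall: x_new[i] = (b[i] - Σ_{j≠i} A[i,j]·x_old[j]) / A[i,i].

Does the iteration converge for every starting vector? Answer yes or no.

yes

A = D + L + U where D = diag(-8, -16, -11, 14).
Jacobi T = -D⁻¹(L+U): T[3,0] = -(2)/(14) = -0.1429; T[3,3] = 0.
  T[0,:] = [+0.0000  +0.1250  +0.1250  +0.5000]
  T[1,:] = [-0.3750  +0.0000  -0.3750  +0.0625]
  T[2,:] = [+0.2727  -0.2727  +0.0000  +0.2727]
  T[3,:] = [-0.1429  +0.3571  +0.2857  +0.0000]
eigenvalue magnitudes: 0.5274, 0.3576, 0.3576, 0.0699.
spectral radius ρ = 0.5274; 0.5274 < 1, so it converges for any x₀.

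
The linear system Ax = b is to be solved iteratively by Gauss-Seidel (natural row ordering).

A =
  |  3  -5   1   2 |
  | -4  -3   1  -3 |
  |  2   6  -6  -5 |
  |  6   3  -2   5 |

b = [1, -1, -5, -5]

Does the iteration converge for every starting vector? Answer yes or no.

no

Write A = D+L+U with D = diag(3, -3, -6, 5).
T_GS = -(D+L)⁻¹U: row 0 first, T[0,3] = -(2)/(3) = -0.6667; later rows by forward substitution.
  T[0,:] = [+0.0000  +1.6667  -0.3333  -0.6667]
  T[1,:] = [+0.0000  -2.2222  +0.7778  -0.1111]
  T[2,:] = [+0.0000  -1.6667  +0.6667  -1.1667]
  T[3,:] = [+0.0000  -1.3333  +0.2000  +0.4000]
moduli |λ_i(T)| = 1.3875, 0.7593, 0.5273, 0.0000.
spectral radius ρ = 1.3875; 1.3875 > 1: divergent.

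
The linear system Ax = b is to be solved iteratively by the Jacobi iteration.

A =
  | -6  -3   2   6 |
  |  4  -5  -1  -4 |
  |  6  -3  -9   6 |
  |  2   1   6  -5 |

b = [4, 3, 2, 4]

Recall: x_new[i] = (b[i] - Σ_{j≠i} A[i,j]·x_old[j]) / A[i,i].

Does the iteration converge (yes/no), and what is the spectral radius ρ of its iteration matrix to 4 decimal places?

no, ρ = 1.4596

Let D = diag(-6, -5, -9, -5); L, U the strict triangles.
T_J = -D⁻¹(L+U): T[1,2] = -(-1)/(-5) = -0.2000; T[1,1] = 0.
  T[0,:] = [+0.0000 -0.5000 +0.3333 +1.0000]
  T[1,:] = [+0.8000 +0.0000 -0.2000 -0.8000]
  T[2,:] = [+0.6667 -0.3333 +0.0000 +0.6667]
  T[3,:] = [+0.4000 +0.2000 +1.2000 +0.0000]
|λ(T)| sorted: 1.4596, 0.9101, 0.9101, 0.3309.
spectral radius ρ = 1.4596; 1.4596 > 1, so it fails to converge.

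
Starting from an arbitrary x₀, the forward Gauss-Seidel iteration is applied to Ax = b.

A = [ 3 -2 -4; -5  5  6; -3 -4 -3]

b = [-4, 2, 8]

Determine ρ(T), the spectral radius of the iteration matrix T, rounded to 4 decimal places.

Split A = D + L + U, D = diag(3, 5, -3).
Gauss-Seidel: T = -(D+L)⁻¹U, row 0 first, T[0,2] = -(-4)/(3) = +1.3333; later rows by forward substitution.
  T[0,:] = [+0.0000, +0.6667, +1.3333]
  T[1,:] = [+0.0000, +0.6667, +0.1333]
  T[2,:] = [+0.0000, -1.5556, -1.5111]
moduli |λ_i(T)| = 1.4113, 0.5669, 0.0000.
ρ(T) = max|λ| = 1.4113; 1.4113 > 1: divergent.

1.4113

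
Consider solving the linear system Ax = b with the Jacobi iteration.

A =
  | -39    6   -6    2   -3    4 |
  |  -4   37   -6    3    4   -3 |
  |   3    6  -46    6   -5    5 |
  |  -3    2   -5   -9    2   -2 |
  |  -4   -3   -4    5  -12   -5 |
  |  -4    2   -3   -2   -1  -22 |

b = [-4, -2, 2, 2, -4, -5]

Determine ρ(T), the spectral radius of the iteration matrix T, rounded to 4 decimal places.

Split A = D + L + U, D = diag(-39, 37, -46, -9, -12, -22).
Jacobi T = -D⁻¹(L+U): T[3,0] = -(-3)/(-9) = -0.3333; T[3,3] = 0.
  T[0,:] = [+0.0000  +0.1538  -0.1538  +0.0513  -0.0769  +0.1026]
  T[1,:] = [+0.1081  +0.0000  +0.1622  -0.0811  -0.1081  +0.0811]
  T[2,:] = [+0.0652  +0.1304  +0.0000  +0.1304  -0.1087  +0.1087]
  T[3,:] = [-0.3333  +0.2222  -0.5556  +0.0000  +0.2222  -0.2222]
  T[4,:] = [-0.3333  -0.2500  -0.3333  +0.4167  +0.0000  -0.4167]
  T[5,:] = [-0.1818  +0.0909  -0.1364  -0.0909  -0.0455  +0.0000]
|roots of det(T-λI)|: 0.5424, 0.3572, 0.3572, 0.2955, 0.0583, 0.0583.
spectral radius ρ = 0.5424; 0.5424 < 1 ⇒ converges.

0.5424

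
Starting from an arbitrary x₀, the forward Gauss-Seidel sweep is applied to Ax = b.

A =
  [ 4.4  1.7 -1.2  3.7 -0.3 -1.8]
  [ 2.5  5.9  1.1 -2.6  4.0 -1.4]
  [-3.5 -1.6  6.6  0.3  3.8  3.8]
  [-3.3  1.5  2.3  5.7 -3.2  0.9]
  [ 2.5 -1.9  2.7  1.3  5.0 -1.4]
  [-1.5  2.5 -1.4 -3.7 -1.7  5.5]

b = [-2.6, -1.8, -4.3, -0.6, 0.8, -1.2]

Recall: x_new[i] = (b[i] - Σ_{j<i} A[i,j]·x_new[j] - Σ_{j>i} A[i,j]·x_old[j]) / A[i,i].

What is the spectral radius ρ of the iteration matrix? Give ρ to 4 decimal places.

1.1476

Let D = diag(4.4, 5.9, 6.6, 5.7, 5, 5.5); L, U the strict triangles.
T_GS = -(D+L)⁻¹U: row 0 first, T[0,2] = -(-1.2)/(4.4) = +0.2727; later rows by forward substitution.
  T[0,:] = [+0.0000, -0.3864, +0.2727, -0.8409, +0.0682, +0.4091]
  T[1,:] = [+0.0000, +0.1637, -0.3020, +0.7970, -0.7069, +0.0639]
  T[2,:] = [+0.0000, -0.1652, +0.0714, -0.2982, -0.7110, -0.3433]
  T[3,:] = [+0.0000, -0.2001, +0.2086, -0.5763, +1.0738, +0.2006]
  T[4,:] = [+0.0000, +0.3966, -0.3439, +1.0342, -0.1980, +0.2330]
  T[5,:] = [+0.0000, -0.2339, +0.2638, -0.7355, +0.8201, +0.2021]
|λ(T)| sorted: 1.1476, 0.8696, 0.1864, 0.1331, 0.0057, 0.0000.
ρ = 1.1476; 1.1476 > 1 ⇒ diverges.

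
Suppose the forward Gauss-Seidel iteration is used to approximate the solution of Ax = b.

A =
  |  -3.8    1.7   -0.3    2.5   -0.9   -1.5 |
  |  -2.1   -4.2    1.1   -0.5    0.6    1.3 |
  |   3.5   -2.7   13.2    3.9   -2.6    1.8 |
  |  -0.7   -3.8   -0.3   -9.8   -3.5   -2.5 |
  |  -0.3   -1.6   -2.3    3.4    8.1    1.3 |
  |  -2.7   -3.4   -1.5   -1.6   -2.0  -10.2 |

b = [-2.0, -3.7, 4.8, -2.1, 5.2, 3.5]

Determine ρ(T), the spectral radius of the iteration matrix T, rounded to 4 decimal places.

0.5561

A = D + L + U where D = diag(-3.8, -4.2, 13.2, -9.8, 8.1, -10.2).
Gauss-Seidel: T = -(D+L)⁻¹U, row 0 first, T[0,4] = -(-0.9)/(-3.8) = -0.2368; later rows by forward substitution.
  T[0,:] = [+0.0000  +0.4474  -0.0789  +0.6579  -0.2368  -0.3947]
  T[1,:] = [+0.0000  -0.2237  +0.3014  -0.4480  +0.2613  +0.5069]
  T[2,:] = [+0.0000  -0.1644  +0.0826  -0.5615  +0.3132  +0.0720]
  T[3,:] = [+0.0000  +0.0598  -0.1137  +0.1439  -0.4511  -0.4257]
  T[4,:] = [+0.0000  -0.0994  +0.1278  -0.2840  +0.3211  +0.1241]
  T[5,:] = [+0.0000  -0.0096  -0.0989  +0.0909  -0.0627  -0.0326]
moduli |λ_i(T)| = 0.5561, 0.2057, 0.2057, 0.1494, 0.1494, 0.0000.
spectral radius ρ = 0.5561; 0.5561 < 1, so it converges for any x₀.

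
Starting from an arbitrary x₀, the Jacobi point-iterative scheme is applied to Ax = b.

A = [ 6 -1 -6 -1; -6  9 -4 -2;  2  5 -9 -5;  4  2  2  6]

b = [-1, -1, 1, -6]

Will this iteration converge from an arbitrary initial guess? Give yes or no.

no

Write A = D+L+U with D = diag(6, 9, -9, 6).
Jacobi: T = -D⁻¹(L+U), T[3,1] = -(2)/(6) = -0.3333; T[3,3] = 0.
  T[0,:] = [+0.0000  +0.1667  +1.0000  +0.1667]
  T[1,:] = [+0.6667  +0.0000  +0.4444  +0.2222]
  T[2,:] = [+0.2222  +0.5556  +0.0000  -0.5556]
  T[3,:] = [-0.6667  -0.3333  -0.3333  +0.0000]
eigenvalue magnitudes: 1.1278, 0.7710, 0.7710, 0.0941.
ρ = 1.1278; 1.1278 > 1: divergent.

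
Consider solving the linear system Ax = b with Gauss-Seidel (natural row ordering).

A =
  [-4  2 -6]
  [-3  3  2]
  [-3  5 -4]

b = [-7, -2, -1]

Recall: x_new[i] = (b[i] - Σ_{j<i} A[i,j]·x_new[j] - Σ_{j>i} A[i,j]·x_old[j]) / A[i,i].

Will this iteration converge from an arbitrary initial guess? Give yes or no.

Split A = D + L + U, D = diag(-4, 3, -4).
T_GS = -(D+L)⁻¹U: row 0 first, T[0,2] = -(-6)/(-4) = -1.5000; later rows by forward substitution.
  T[0,:] = [+0.0000  +0.5000  -1.5000]
  T[1,:] = [+0.0000  +0.5000  -2.1667]
  T[2,:] = [+0.0000  +0.2500  -1.5833]
eigenvalue magnitudes: 1.2788, 0.1955, 0.0000.
ρ = 1.2788; 1.2788 > 1: divergent.

no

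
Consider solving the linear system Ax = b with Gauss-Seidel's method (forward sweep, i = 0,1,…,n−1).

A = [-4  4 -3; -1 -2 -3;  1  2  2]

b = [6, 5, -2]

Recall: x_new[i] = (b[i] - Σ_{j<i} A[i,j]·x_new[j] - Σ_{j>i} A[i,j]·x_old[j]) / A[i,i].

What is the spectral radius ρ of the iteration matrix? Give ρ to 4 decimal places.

1.5000

Let D = diag(-4, -2, 2); L, U the strict triangles.
Gauss-Seidel: T = -(D+L)⁻¹U, row 0 first, T[0,1] = -(4)/(-4) = +1.0000; later rows by forward substitution.
  T[0,:] = [+0.0000 +1.0000 -0.7500]
  T[1,:] = [+0.0000 -0.5000 -1.1250]
  T[2,:] = [+0.0000 +0.0000 +1.5000]
|λ(T)| sorted: 1.5000, 0.5000, 0.0000.
ρ(T) = max|λ| = 1.5000; 1.5000 > 1, so it fails to converge.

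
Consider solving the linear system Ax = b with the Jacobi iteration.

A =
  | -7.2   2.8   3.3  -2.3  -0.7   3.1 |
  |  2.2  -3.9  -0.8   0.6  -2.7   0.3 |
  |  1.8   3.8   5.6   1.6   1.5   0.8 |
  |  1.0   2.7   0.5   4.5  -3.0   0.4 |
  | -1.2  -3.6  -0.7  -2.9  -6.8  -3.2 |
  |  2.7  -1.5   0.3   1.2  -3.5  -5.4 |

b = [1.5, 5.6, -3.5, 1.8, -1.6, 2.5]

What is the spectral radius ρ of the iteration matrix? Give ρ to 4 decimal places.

Split A = D + L + U, D = diag(-7.2, -3.9, 5.6, 4.5, -6.8, -5.4).
Jacobi: T = -D⁻¹(L+U), T[2,4] = -(1.5)/(5.6) = -0.2679; T[2,2] = 0.
  T[0,:] = [+0.0000 +0.3889 +0.4583 -0.3194 -0.0972 +0.4306]
  T[1,:] = [+0.5641 +0.0000 -0.2051 +0.1538 -0.6923 +0.0769]
  T[2,:] = [-0.3214 -0.6786 +0.0000 -0.2857 -0.2679 -0.1429]
  T[3,:] = [-0.2222 -0.6000 -0.1111 +0.0000 +0.6667 -0.0889]
  T[4,:] = [-0.1765 -0.5294 -0.1029 -0.4265 +0.0000 -0.4706]
  T[5,:] = [+0.5000 -0.2778 +0.0556 +0.2222 -0.6481 +0.0000]
|eigenvalues of T|: 1.1477, 0.6815, 0.6815, 0.4839, 0.4839, 0.2662.
ρ(T) = max|λ| = 1.1477; 1.1477 > 1: divergent.

1.1477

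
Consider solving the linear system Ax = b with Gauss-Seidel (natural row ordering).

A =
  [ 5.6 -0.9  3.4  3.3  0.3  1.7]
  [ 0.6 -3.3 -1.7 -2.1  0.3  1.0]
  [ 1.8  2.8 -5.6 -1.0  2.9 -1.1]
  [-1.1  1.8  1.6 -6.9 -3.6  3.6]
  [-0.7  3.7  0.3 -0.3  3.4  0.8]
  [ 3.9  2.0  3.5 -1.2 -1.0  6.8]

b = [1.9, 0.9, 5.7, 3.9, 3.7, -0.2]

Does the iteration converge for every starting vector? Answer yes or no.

no

Split A = D + L + U, D = diag(5.6, -3.3, -5.6, -6.9, 3.4, 6.8).
GS T = -(D+L)⁻¹U: row 0 first, T[0,1] = -(-0.9)/(5.6) = +0.1607; later rows by forward substitution.
  T[0,:] = [+0.0000, +0.1607, -0.6071, -0.5893, -0.0536, -0.3036]
  T[1,:] = [+0.0000, +0.0292, -0.6255, -0.7435, +0.0812, +0.2478]
  T[2,:] = [+0.0000, +0.0663, -0.5079, -0.7397, +0.5412, -0.1701]
  T[3,:] = [+0.0000, -0.0026, -0.1842, -0.2715, -0.3665, +0.5953]
  T[4,:] = [+0.0000, -0.0048, +0.5843, +0.7291, -0.1795, -0.5000]
  T[5,:] = [+0.0000, -0.1360, +0.8471, +0.9967, -0.3628, +0.2203]
|eigenvalues of T|: 1.2297, 0.5251, 0.2458, 0.2209, 0.0297, 0.0000.
spectral radius ρ = 1.2297; 1.2297 > 1 ⇒ diverges.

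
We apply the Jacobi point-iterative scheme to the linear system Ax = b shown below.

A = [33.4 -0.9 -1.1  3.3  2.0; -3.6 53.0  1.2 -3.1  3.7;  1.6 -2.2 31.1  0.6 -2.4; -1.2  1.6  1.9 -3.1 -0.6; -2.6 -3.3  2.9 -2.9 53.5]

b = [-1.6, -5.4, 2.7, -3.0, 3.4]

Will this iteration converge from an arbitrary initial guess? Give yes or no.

Let D = diag(33.4, 53, 31.1, -3.1, 53.5); L, U the strict triangles.
Jacobi T = -D⁻¹(L+U): T[3,2] = -(1.9)/(-3.1) = +0.6129; T[3,3] = 0.
  T[0,:] = [+0.0000, +0.0269, +0.0329, -0.0988, -0.0599]
  T[1,:] = [+0.0679, +0.0000, -0.0226, +0.0585, -0.0698]
  T[2,:] = [-0.0514, +0.0707, +0.0000, -0.0193, +0.0772]
  T[3,:] = [-0.3871, +0.5161, +0.6129, +0.0000, -0.1935]
  T[4,:] = [+0.0486, +0.0617, -0.0542, +0.0542, +0.0000]
eigenvalue magnitudes: 0.2322, 0.1226, 0.0847, 0.0847, 0.0005.
ρ = 0.2322; 0.2322 < 1, so it converges for any x₀.

yes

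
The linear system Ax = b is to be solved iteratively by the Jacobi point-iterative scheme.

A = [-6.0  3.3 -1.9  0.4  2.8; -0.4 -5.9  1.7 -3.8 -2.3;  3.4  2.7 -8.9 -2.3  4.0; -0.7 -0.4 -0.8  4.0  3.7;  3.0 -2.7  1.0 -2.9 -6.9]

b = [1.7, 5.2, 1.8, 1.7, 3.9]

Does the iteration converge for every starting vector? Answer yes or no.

A = D + L + U where D = diag(-6, -5.9, -8.9, 4, -6.9).
Jacobi T = -D⁻¹(L+U): T[2,0] = -(3.4)/(-8.9) = +0.3820; T[2,2] = 0.
  T[0,:] = [+0.0000 +0.5500 -0.3167 +0.0667 +0.4667]
  T[1,:] = [-0.0678 +0.0000 +0.2881 -0.6441 -0.3898]
  T[2,:] = [+0.3820 +0.3034 +0.0000 -0.2584 +0.4494]
  T[3,:] = [+0.1750 +0.1000 +0.2000 +0.0000 -0.9250]
  T[4,:] = [+0.4348 -0.3913 +0.1449 -0.4203 +0.0000]
|λ(T)| sorted: 1.1235, 0.4679, 0.4679, 0.4313, 0.4313.
spectral radius ρ = 1.1235; 1.1235 > 1, so it fails to converge.

no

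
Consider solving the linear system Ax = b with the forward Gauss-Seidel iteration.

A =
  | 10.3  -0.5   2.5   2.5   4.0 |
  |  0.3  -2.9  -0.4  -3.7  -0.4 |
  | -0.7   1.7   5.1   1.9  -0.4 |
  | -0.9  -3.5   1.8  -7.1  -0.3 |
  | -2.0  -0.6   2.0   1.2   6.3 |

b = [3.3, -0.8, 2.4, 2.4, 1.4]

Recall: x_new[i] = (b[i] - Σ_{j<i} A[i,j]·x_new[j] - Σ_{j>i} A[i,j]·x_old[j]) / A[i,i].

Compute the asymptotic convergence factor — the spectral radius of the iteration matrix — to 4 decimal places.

0.6384

Split A = D + L + U, D = diag(10.3, -2.9, 5.1, -7.1, 6.3).
Gauss-Seidel: T = -(D+L)⁻¹U, row 0 first, T[0,4] = -(4)/(10.3) = -0.3883; later rows by forward substitution.
  T[0,:] = [+0.0000  +0.0485  -0.2427  -0.2427  -0.3883]
  T[1,:] = [+0.0000  +0.0050  -0.1630  -1.3010  -0.1781]
  T[2,:] = [+0.0000  +0.0050  +0.0210  +0.0278  +0.0845]
  T[3,:] = [+0.0000  -0.0074  +0.1165  +0.6791  +0.1162]
  T[4,:] = [+0.0000  +0.0157  -0.1214  -0.3391  -0.1892]
eigenvalue magnitudes: 0.6384, 0.0671, 0.0671, 0.0116, 0.0000.
ρ = 0.6384; 0.6384 < 1 ⇒ converges.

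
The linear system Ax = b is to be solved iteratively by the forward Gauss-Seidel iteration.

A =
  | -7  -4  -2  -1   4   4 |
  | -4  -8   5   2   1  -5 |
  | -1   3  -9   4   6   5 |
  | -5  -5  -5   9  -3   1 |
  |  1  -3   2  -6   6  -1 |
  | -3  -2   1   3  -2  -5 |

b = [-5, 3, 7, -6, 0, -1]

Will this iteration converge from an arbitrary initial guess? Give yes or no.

no

Write A = D+L+U with D = diag(-7, -8, -9, 9, 6, -5).
Gauss-Seidel: T = -(D+L)⁻¹U, row 0 first, T[0,2] = -(-2)/(-7) = -0.2857; later rows by forward substitution.
  T[0,:] = [+0.0000 -0.5714 -0.2857 -0.1429 +0.5714 +0.5714]
  T[1,:] = [+0.0000 +0.2857 +0.7679 +0.3214 -0.1607 -0.9107]
  T[2,:] = [+0.0000 +0.1587 +0.2877 +0.5675 +0.5496 +0.1885]
  T[3,:] = [+0.0000 -0.0705 +0.4277 +0.4145 +0.8668 -0.1949]
  T[4,:] = [+0.0000 +0.1146 +0.7633 +0.4098 +0.5080 -0.6416]
  T[5,:] = [+0.0000 +0.1721 -0.1269 +0.1554 +0.1482 +0.1989]
|roots of det(T-λI)|: 1.5926, 0.3860, 0.3860, 0.1493, 0.1493, 0.0000.
ρ(T) = max|λ| = 1.5926; 1.5926 > 1, so it fails to converge.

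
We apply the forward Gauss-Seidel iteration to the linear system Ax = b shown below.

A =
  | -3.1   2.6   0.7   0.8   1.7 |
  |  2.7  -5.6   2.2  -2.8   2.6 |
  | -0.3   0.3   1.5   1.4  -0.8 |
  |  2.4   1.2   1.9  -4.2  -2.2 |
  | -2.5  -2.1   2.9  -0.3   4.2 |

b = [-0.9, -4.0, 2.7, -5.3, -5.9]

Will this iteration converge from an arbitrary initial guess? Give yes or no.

A = D + L + U where D = diag(-3.1, -5.6, 1.5, -4.2, 4.2).
GS T = -(D+L)⁻¹U: row 0 first, T[0,1] = -(2.6)/(-3.1) = +0.8387; later rows by forward substitution.
  T[0,:] = [+0.0000, +0.8387, +0.2258, +0.2581, +0.5484]
  T[1,:] = [+0.0000, +0.4044, +0.5017, -0.3756, +0.7287]
  T[2,:] = [+0.0000, +0.0869, -0.0552, -0.8066, +0.4973]
  T[3,:] = [+0.0000, +0.6341, +0.2474, -0.3247, +0.2227]
  T[4,:] = [+0.0000, +0.6867, +0.4410, +0.4996, +0.3633]
moduli |λ_i(T)| = 1.1978, 0.4996, 0.4996, 0.3208, 0.0000.
ρ = 1.1978; 1.1978 > 1 ⇒ diverges.

no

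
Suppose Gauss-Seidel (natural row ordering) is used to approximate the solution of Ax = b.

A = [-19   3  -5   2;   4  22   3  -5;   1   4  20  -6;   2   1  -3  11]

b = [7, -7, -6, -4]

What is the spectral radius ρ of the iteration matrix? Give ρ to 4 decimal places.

Let D = diag(-19, 22, 20, 11); L, U the strict triangles.
T_GS = -(D+L)⁻¹U: row 0 first, T[0,3] = -(2)/(-19) = +0.1053; later rows by forward substitution.
  T[0,:] = [+0.0000  +0.1579  -0.2632  +0.1053]
  T[1,:] = [+0.0000  -0.0287  -0.0885  +0.2081]
  T[2,:] = [+0.0000  -0.0022  +0.0309  +0.2531]
  T[3,:] = [+0.0000  -0.0267  +0.0643  +0.0310]
moduli |λ_i(T)| = 0.1563, 0.0867, 0.0867, 0.0000.
ρ = 0.1563; 0.1563 < 1: convergent.

0.1563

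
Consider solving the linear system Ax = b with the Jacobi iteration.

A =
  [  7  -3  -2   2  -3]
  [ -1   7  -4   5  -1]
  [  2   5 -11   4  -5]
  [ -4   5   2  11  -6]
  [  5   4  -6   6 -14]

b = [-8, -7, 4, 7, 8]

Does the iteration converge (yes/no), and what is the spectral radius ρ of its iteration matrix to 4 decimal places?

no, ρ = 1.1236

Diagonal D = diag(7, 7, -11, 11, -14); L, U strict lower/upper.
T_J = -D⁻¹(L+U): T[2,0] = -(2)/(-11) = +0.1818; T[2,2] = 0.
  T[0,:] = [+0.0000, +0.4286, +0.2857, -0.2857, +0.4286]
  T[1,:] = [+0.1429, +0.0000, +0.5714, -0.7143, +0.1429]
  T[2,:] = [+0.1818, +0.4545, +0.0000, +0.3636, -0.4545]
  T[3,:] = [+0.3636, -0.4545, -0.1818, +0.0000, +0.5455]
  T[4,:] = [+0.3571, +0.2857, -0.4286, +0.4286, +0.0000]
eigenvalue magnitudes: 1.1236, 0.6942, 0.6942, 0.4112, 0.1953.
ρ = 1.1236; 1.1236 > 1: divergent.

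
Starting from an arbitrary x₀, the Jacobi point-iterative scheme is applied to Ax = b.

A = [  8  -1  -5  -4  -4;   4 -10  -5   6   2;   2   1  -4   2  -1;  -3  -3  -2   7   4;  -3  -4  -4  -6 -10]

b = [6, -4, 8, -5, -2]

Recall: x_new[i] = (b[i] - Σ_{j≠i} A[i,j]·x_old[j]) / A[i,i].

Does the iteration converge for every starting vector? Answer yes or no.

no

Let D = diag(8, -10, -4, 7, -10); L, U the strict triangles.
Jacobi: T = -D⁻¹(L+U), T[0,1] = -(-1)/(8) = +0.1250; T[0,0] = 0.
  T[0,:] = [+0.0000  +0.1250  +0.6250  +0.5000  +0.5000]
  T[1,:] = [+0.4000  +0.0000  -0.5000  +0.6000  +0.2000]
  T[2,:] = [+0.5000  +0.2500  +0.0000  +0.5000  -0.2500]
  T[3,:] = [+0.4286  +0.4286  +0.2857  +0.0000  -0.5714]
  T[4,:] = [-0.3000  -0.4000  -0.4000  -0.6000  +0.0000]
|λ(T)| sorted: 1.1271, 0.7376, 0.5707, 0.1477, 0.1477.
spectral radius ρ = 1.1271; 1.1271 > 1 ⇒ diverges.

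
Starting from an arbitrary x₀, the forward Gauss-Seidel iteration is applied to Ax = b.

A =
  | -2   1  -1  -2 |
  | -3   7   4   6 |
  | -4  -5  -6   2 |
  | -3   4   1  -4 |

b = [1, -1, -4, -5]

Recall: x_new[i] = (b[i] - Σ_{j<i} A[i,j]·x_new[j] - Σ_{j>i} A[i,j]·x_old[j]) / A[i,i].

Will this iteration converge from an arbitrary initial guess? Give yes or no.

no

Diagonal D = diag(-2, 7, -6, -4); L, U strict lower/upper.
Gauss-Seidel: T = -(D+L)⁻¹U, row 0 first, T[0,3] = -(-2)/(-2) = -1.0000; later rows by forward substitution.
  T[0,:] = [+0.0000 +0.5000 -0.5000 -1.0000]
  T[1,:] = [+0.0000 +0.2143 -0.7857 -1.2857]
  T[2,:] = [+0.0000 -0.5119 +0.9881 +2.0714]
  T[3,:] = [+0.0000 -0.2887 -0.1637 -0.0179]
|roots of det(T-λI)|: 1.3960, 0.2262, 0.2262, 0.0000.
ρ(T) = max|λ| = 1.3960; 1.3960 > 1, so it fails to converge.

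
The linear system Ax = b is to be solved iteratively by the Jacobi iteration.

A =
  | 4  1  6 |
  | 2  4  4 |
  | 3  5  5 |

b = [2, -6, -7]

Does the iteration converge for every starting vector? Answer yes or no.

Diagonal D = diag(4, 4, 5); L, U strict lower/upper.
T_J = -D⁻¹(L+U): T[2,0] = -(3)/(5) = -0.6000; T[2,2] = 0.
  T[0,:] = [+0.0000, -0.2500, -1.5000]
  T[1,:] = [-0.5000, +0.0000, -1.0000]
  T[2,:] = [-0.6000, -1.0000, +0.0000]
eigenvalue magnitudes: 1.6077, 1.0978, 0.5099.
spectral radius ρ = 1.6077; 1.6077 > 1 ⇒ diverges.

no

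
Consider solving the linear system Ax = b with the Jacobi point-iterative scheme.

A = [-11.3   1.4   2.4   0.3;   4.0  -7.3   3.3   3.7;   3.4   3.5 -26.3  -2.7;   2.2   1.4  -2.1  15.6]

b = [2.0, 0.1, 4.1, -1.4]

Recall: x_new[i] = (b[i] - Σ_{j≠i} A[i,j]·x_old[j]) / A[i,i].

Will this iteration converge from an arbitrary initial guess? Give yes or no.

yes

A = D + L + U where D = diag(-11.3, -7.3, -26.3, 15.6).
Jacobi T = -D⁻¹(L+U): T[1,2] = -(3.3)/(-7.3) = +0.4521; T[1,1] = 0.
  T[0,:] = [+0.0000 +0.1239 +0.2124 +0.0265]
  T[1,:] = [+0.5479 +0.0000 +0.4521 +0.5068]
  T[2,:] = [+0.1293 +0.1331 +0.0000 -0.1027]
  T[3,:] = [-0.1410 -0.0897 +0.1346 +0.0000]
eigenvalue magnitudes: 0.4252, 0.2092, 0.2092, 0.1875.
ρ = 0.4252; 0.4252 < 1 ⇒ converges.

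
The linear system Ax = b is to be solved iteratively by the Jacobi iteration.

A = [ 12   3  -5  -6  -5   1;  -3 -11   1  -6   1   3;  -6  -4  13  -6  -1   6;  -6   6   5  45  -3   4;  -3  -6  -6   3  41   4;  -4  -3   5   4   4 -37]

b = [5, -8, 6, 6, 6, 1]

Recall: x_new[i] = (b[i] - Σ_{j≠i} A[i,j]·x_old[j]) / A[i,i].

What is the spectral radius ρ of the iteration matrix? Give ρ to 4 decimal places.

Write A = D+L+U with D = diag(12, -11, 13, 45, 41, -37).
T_J = -D⁻¹(L+U): T[1,4] = -(1)/(-11) = +0.0909; T[1,1] = 0.
  T[0,:] = [+0.0000  -0.2500  +0.4167  +0.5000  +0.4167  -0.0833]
  T[1,:] = [-0.2727  +0.0000  +0.0909  -0.5455  +0.0909  +0.2727]
  T[2,:] = [+0.4615  +0.3077  +0.0000  +0.4615  +0.0769  -0.4615]
  T[3,:] = [+0.1333  -0.1333  -0.1111  +0.0000  +0.0667  -0.0889]
  T[4,:] = [+0.0732  +0.1463  +0.1463  -0.0732  +0.0000  -0.0976]
  T[5,:] = [-0.1081  -0.0811  +0.1351  +0.1081  +0.1081  +0.0000]
moduli |λ_i(T)| = 0.5589, 0.3654, 0.3654, 0.3423, 0.1117, 0.1117.
spectral radius ρ = 0.5589; 0.5589 < 1 ⇒ converges.

0.5589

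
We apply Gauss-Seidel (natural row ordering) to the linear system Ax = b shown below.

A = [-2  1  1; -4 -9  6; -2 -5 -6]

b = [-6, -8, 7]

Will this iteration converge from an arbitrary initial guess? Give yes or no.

yes

Split A = D + L + U, D = diag(-2, -9, -6).
Gauss-Seidel: T = -(D+L)⁻¹U, row 0 first, T[0,1] = -(1)/(-2) = +0.5000; later rows by forward substitution.
  T[0,:] = [+0.0000 +0.5000 +0.5000]
  T[1,:] = [+0.0000 -0.2222 +0.4444]
  T[2,:] = [+0.0000 +0.0185 -0.5370]
moduli |λ_i(T)| = 0.5613, 0.1979, 0.0000.
spectral radius ρ = 0.5613; 0.5613 < 1, so it converges for any x₀.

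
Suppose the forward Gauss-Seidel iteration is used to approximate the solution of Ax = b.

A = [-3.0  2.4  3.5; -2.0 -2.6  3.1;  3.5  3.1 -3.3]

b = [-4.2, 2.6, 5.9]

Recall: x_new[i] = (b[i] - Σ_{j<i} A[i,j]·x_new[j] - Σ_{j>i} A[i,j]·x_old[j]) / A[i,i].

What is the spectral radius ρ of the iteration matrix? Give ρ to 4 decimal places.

Diagonal D = diag(-3, -2.6, -3.3); L, U strict lower/upper.
T_GS = -(D+L)⁻¹U: row 0 first, T[0,2] = -(3.5)/(-3) = +1.1667; later rows by forward substitution.
  T[0,:] = [+0.0000, +0.8000, +1.1667]
  T[1,:] = [+0.0000, -0.6154, +0.2949]
  T[2,:] = [+0.0000, +0.2704, +1.5144]
eigenvalue magnitudes: 1.5512, 0.6522, 0.0000.
ρ = 1.5512; 1.5512 > 1, so it fails to converge.

1.5512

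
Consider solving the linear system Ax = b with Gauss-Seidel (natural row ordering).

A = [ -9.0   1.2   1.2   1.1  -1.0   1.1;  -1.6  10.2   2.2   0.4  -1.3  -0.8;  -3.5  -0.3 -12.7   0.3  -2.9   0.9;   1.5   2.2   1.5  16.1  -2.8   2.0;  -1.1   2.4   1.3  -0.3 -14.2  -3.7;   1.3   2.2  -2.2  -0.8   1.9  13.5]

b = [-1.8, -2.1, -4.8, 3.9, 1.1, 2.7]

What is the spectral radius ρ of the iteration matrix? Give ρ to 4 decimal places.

Let D = diag(-9, 10.2, -12.7, 16.1, -14.2, 13.5); L, U the strict triangles.
Gauss-Seidel: T = -(D+L)⁻¹U, row 0 first, T[0,2] = -(1.2)/(-9) = +0.1333; later rows by forward substitution.
  T[0,:] = [+0.0000, +0.1333, +0.1333, +0.1222, -0.1111, +0.1222]
  T[1,:] = [+0.0000, +0.0209, -0.1948, -0.0200, +0.1100, +0.0976]
  T[2,:] = [+0.0000, -0.0372, -0.0321, -0.0096, -0.2003, +0.0349]
  T[3,:] = [+0.0000, -0.0118, +0.0172, -0.0078, +0.1879, -0.1522]
  T[4,:] = [+0.0000, -0.0100, -0.0466, -0.0136, +0.0049, -0.2471]
  T[5,:] = [+0.0000, -0.0216, +0.0212, -0.0086, -0.0294, +0.0038]
eigenvalue magnitudes: 0.1842, 0.1358, 0.0894, 0.0894, 0.0148, 0.0000.
spectral radius ρ = 0.1842; 0.1842 < 1: convergent.

0.1842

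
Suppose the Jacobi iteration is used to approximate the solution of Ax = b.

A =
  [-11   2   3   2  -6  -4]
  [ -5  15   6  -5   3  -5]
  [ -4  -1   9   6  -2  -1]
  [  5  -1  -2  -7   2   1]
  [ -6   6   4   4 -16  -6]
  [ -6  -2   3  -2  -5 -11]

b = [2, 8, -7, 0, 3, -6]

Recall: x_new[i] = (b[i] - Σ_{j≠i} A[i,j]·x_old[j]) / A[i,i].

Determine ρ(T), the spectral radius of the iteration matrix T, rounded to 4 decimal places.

Write A = D+L+U with D = diag(-11, 15, 9, -7, -16, -11).
Jacobi: T = -D⁻¹(L+U), T[4,2] = -(4)/(-16) = +0.2500; T[4,4] = 0.
  T[0,:] = [+0.0000, +0.1818, +0.2727, +0.1818, -0.5455, -0.3636]
  T[1,:] = [+0.3333, +0.0000, -0.4000, +0.3333, -0.2000, +0.3333]
  T[2,:] = [+0.4444, +0.1111, +0.0000, -0.6667, +0.2222, +0.1111]
  T[3,:] = [+0.7143, -0.1429, -0.2857, +0.0000, +0.2857, +0.1429]
  T[4,:] = [-0.3750, +0.3750, +0.2500, +0.2500, +0.0000, -0.3750]
  T[5,:] = [-0.5455, -0.1818, +0.2727, -0.1818, -0.4545, +0.0000]
eigenvalue magnitudes: 1.3502, 0.5138, 0.5138, 0.4655, 0.4655, 0.0175.
ρ = 1.3502; 1.3502 > 1: divergent.

1.3502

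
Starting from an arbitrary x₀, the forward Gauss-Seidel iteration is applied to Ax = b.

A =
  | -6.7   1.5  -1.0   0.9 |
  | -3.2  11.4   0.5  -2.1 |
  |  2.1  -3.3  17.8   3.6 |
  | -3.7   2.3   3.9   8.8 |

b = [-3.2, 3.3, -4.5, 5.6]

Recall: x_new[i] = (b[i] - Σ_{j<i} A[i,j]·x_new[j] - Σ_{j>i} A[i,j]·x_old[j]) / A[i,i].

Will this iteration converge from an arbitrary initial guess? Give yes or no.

Let D = diag(-6.7, 11.4, 17.8, 8.8); L, U the strict triangles.
Gauss-Seidel: T = -(D+L)⁻¹U, row 0 first, T[0,3] = -(0.9)/(-6.7) = +0.1343; later rows by forward substitution.
  T[0,:] = [+0.0000, +0.2239, -0.1493, +0.1343]
  T[1,:] = [+0.0000, +0.0628, -0.0858, +0.2219]
  T[2,:] = [+0.0000, -0.0148, +0.0017, -0.1770]
  T[3,:] = [+0.0000, +0.0842, -0.0411, +0.0769]
|eigenvalues of T|: 0.2456, 0.0583, 0.0583, 0.0000.
ρ = 0.2456; 0.2456 < 1, so it converges for any x₀.

yes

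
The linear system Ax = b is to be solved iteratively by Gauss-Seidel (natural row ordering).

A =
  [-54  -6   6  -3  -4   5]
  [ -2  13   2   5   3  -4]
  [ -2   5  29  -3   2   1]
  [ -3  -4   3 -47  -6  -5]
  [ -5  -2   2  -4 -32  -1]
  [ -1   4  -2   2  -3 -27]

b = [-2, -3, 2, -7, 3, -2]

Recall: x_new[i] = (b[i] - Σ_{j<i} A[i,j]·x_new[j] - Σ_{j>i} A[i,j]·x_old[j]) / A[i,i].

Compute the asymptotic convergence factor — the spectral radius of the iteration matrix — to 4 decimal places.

0.1691

Let D = diag(-54, 13, 29, -47, -32, -27); L, U the strict triangles.
Gauss-Seidel: T = -(D+L)⁻¹U, row 0 first, T[0,4] = -(-4)/(-54) = -0.0741; later rows by forward substitution.
  T[0,:] = [+0.0000  -0.1111  +0.1111  -0.0556  -0.0741  +0.0926]
  T[1,:] = [+0.0000  -0.0171  -0.1368  -0.3932  -0.2422  +0.3219]
  T[2,:] = [+0.0000  -0.0047  +0.0312  +0.1674  -0.0323  -0.0836]
  T[3,:] = [+0.0000  +0.0082  +0.0065  +0.0477  -0.1044  -0.1450]
  T[4,:] = [+0.0000  +0.0171  -0.0077  +0.0378  +0.0377  -0.0529]
  T[5,:] = [+0.0000  +0.0006  -0.0254  -0.0693  -0.0427  +0.0456]
eigenvalue magnitudes: 0.1691, 0.0771, 0.0771, 0.0181, 0.0144, 0.0000.
spectral radius ρ = 0.1691; 0.1691 < 1: convergent.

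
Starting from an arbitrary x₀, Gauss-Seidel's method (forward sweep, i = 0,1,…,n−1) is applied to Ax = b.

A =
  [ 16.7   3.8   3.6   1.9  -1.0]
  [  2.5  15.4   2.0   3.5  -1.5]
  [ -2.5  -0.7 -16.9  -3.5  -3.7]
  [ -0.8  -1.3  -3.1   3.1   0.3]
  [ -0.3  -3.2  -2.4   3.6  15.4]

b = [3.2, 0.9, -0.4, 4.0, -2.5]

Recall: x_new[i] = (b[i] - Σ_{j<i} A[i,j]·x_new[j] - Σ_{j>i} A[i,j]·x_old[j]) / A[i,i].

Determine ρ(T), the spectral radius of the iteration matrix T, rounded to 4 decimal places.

0.3309

A = D + L + U where D = diag(16.7, 15.4, -16.9, 3.1, 15.4).
Gauss-Seidel: T = -(D+L)⁻¹U, row 0 first, T[0,4] = -(-1)/(16.7) = +0.0599; later rows by forward substitution.
  T[0,:] = [+0.0000, -0.2275, -0.2156, -0.1138, +0.0599]
  T[1,:] = [+0.0000, +0.0369, -0.0949, -0.2088, +0.0877]
  T[2,:] = [+0.0000, +0.0321, +0.0358, -0.1816, -0.2314]
  T[3,:] = [+0.0000, -0.0111, -0.0596, -0.2985, -0.2760]
  T[4,:] = [+0.0000, +0.0108, -0.0044, -0.0041, +0.0478]
|eigenvalues of T|: 0.3309, 0.0829, 0.0635, 0.0066, 0.0000.
ρ = 0.3309; 0.3309 < 1 ⇒ converges.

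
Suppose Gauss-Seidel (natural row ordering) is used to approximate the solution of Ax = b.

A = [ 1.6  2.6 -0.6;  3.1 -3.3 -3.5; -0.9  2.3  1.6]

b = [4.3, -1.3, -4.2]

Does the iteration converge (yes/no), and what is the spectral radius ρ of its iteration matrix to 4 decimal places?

Split A = D + L + U, D = diag(1.6, -3.3, 1.6).
GS T = -(D+L)⁻¹U: row 0 first, T[0,2] = -(-0.6)/(1.6) = +0.3750; later rows by forward substitution.
  T[0,:] = [+0.0000  -1.6250  +0.3750]
  T[1,:] = [+0.0000  -1.5265  -0.7083]
  T[2,:] = [+0.0000  +1.2803  +1.2292]
|eigenvalues of T|: 1.1444, 0.8471, 0.0000.
ρ(T) = max|λ| = 1.1444; 1.1444 > 1 ⇒ diverges.

no, ρ = 1.1444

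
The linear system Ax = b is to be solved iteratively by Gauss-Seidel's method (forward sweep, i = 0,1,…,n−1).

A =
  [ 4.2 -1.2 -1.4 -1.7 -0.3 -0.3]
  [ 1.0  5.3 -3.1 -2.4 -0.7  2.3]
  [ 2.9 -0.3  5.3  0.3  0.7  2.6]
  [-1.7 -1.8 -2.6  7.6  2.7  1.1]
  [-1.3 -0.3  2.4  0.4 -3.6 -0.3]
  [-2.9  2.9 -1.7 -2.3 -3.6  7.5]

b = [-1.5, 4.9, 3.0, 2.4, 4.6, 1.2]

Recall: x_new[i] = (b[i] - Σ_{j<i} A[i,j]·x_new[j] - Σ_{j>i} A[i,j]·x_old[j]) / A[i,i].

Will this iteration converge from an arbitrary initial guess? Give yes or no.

yes

Diagonal D = diag(4.2, 5.3, 5.3, 7.6, -3.6, 7.5); L, U strict lower/upper.
GS T = -(D+L)⁻¹U: row 0 first, T[0,4] = -(-0.3)/(4.2) = +0.0714; later rows by forward substitution.
  T[0,:] = [+0.0000, +0.2857, +0.3333, +0.4048, +0.0714, +0.0714]
  T[1,:] = [+0.0000, -0.0539, +0.5220, +0.3765, +0.1186, -0.4474]
  T[2,:] = [+0.0000, -0.1594, -0.1528, -0.2568, -0.1644, -0.5550]
  T[3,:] = [+0.0000, -0.0034, +0.1459, +0.0919, -0.3675, -0.4246]
  T[4,:] = [+0.0000, -0.2053, -0.2496, -0.3385, -0.1861, -0.4890]
  T[5,:] = [+0.0000, -0.0044, -0.1826, -0.1816, -0.2575, -0.2901]
|eigenvalues of T|: 0.9184, 0.2201, 0.2201, 0.0493, 0.0493, 0.0000.
spectral radius ρ = 0.9184; 0.9184 < 1, so it converges for any x₀.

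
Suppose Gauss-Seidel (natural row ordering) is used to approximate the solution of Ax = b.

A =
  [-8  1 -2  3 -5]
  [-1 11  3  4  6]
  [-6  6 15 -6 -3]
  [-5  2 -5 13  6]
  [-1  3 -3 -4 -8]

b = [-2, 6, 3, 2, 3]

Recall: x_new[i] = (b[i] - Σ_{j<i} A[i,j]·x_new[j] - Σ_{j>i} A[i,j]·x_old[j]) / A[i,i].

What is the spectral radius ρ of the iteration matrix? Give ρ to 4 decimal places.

0.8782

Let D = diag(-8, 11, 15, 13, -8); L, U the strict triangles.
GS T = -(D+L)⁻¹U: row 0 first, T[0,2] = -(-2)/(-8) = -0.2500; later rows by forward substitution.
  T[0,:] = [+0.0000 +0.1250 -0.2500 +0.3750 -0.6250]
  T[1,:] = [+0.0000 +0.0114 -0.2955 -0.3295 -0.6023]
  T[2,:] = [+0.0000 +0.0455 +0.0182 +0.6818 +0.1909]
  T[3,:] = [+0.0000 +0.0638 -0.0437 +0.4572 -0.5358]
  T[4,:] = [+0.0000 -0.0603 -0.0645 -0.6547 +0.0486]
moduli |λ_i(T)| = 0.8782, 0.1919, 0.1919, 0.0243, 0.0000.
ρ = 0.8782; 0.8782 < 1 ⇒ converges.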